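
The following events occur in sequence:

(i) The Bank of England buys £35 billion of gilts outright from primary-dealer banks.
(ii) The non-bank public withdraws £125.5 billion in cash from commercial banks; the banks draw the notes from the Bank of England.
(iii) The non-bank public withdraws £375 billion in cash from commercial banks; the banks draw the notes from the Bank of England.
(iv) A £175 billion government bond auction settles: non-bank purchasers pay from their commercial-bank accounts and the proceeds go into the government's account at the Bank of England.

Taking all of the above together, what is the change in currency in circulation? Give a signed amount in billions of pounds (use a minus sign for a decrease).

OMO purchase (from banks) £35 billion: no currency enters or leaves circulation → 0.
Currency withdrawal £125.5 billion: notes leave the central bank → +£125.5B.
Currency withdrawal £375 billion: notes leave the central bank → +£375B.
Government account inflow £175 billion: no currency enters or leaves circulation → 0.
Net: 0 + 125.5 + 375 + 0 = +£500.5 billion.

+£500.5 billion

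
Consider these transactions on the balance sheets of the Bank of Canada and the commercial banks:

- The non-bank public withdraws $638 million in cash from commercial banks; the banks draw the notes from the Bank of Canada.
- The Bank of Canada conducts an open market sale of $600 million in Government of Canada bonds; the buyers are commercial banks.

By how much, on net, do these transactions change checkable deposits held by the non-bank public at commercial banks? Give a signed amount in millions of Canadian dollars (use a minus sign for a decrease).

Currency withdrawal $638 million: non-bank counterparties' bank balances fall → −$638M.
OMO sale (to banks) $600 million: the counterparty is a bank, so public deposits are unchanged → 0.
Net: −638 + 0 = -$638 million.

-$638 million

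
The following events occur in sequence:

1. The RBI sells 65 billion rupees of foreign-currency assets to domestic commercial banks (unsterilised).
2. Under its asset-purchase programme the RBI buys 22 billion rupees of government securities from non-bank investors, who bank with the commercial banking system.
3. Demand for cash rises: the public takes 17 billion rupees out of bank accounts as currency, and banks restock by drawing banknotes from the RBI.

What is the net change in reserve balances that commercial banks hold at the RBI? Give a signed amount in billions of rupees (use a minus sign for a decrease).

RBI balance sheet:
  Assets:      Securities +22B, Foreign assets −65B
  Liabilities: Bank reserves −60B, Currency in circulation +17B
So the change in reserve balances that commercial banks hold at the RBI is -60 billion.

-60 billion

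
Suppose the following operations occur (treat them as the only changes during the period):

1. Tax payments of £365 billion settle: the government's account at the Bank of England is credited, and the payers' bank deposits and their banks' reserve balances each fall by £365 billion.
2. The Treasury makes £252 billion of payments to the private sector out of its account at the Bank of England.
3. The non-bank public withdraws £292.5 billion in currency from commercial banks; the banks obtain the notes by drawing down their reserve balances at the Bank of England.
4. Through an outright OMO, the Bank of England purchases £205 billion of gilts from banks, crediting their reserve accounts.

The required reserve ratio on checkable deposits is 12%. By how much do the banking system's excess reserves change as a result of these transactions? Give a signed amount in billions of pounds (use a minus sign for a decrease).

-£151.84 billion

Government account inflow £365 billion: reserves −£365B, deposits −£365B.
Government spending £252 billion: reserves +£252B, deposits +£252B.
Currency withdrawal £292.5 billion: reserves −£292.5B, deposits −£292.5B.
OMO purchase (from banks) £205 billion: reserves +£205B, deposits 0.
Totals: Δreserves = −£200.5B, Δdeposits = −£405.5B.
Δrequired reserves = 12% × −£405.5B = −£48.66B.
Δexcess reserves = Δreserves − Δrequired = −£200.5B − (−£48.66B) = -£151.84 billion.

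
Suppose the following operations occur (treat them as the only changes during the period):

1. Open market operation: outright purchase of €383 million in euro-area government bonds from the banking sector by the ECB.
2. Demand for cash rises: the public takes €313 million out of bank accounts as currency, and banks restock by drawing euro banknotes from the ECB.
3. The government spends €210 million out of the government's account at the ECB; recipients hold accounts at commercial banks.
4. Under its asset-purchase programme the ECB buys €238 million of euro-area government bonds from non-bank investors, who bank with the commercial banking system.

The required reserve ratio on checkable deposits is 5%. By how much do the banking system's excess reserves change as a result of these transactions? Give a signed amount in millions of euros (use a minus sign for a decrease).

OMO purchase (from banks) €383 million: reserves +€383M, deposits 0.
Currency withdrawal €313 million: reserves −€313M, deposits −€313M.
Government spending €210 million: reserves +€210M, deposits +€210M.
Asset purchase (from non-banks) €238 million: reserves +€238M, deposits +€238M.
Totals: Δreserves = +€518M, Δdeposits = +€135M.
Δrequired reserves = 5% × +€135M = +€6.75M.
Δexcess reserves = Δreserves − Δrequired = +€518M − (+€6.75M) = +€511.25 million.

+€511.25 million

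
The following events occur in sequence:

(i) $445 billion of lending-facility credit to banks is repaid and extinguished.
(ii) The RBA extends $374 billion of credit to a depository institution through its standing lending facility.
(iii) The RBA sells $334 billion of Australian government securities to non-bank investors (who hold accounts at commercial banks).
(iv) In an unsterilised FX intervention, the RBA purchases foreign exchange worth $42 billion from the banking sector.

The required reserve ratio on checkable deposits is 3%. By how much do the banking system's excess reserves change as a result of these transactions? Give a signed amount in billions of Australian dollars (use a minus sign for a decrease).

Discount-window repayment $445 billion: reserves −$445B, deposits 0.
Discount-window loan $374 billion: reserves +$374B, deposits 0.
Asset sale (to non-banks) $334 billion: reserves −$334B, deposits −$334B.
FX purchase $42 billion: reserves +$42B, deposits 0.
Totals: Δreserves = −$363B, Δdeposits = −$334B.
Δrequired reserves = 3% × −$334B = −$10.02B.
Δexcess reserves = Δreserves − Δrequired = −$363B − (−$10.02B) = -$352.98 billion.

-$352.98 billion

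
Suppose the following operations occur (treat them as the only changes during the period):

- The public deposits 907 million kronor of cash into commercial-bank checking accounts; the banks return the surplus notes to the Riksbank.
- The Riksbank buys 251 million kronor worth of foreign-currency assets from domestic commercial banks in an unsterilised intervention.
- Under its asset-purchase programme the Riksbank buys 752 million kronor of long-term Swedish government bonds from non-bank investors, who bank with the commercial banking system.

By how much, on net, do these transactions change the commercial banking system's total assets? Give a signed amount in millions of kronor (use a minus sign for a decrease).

Riksbank balance sheet:
  Assets:      Securities +752M, Foreign assets +251M
  Liabilities: Bank reserves +1910M, Currency in circulation −907M
Commercial banking system:
  Assets:      Reserves at CB +1910M, Foreign assets −251M
  Liabilities: Checkable deposits +1659M
Change in total bank assets = +1659 million.

+1659 million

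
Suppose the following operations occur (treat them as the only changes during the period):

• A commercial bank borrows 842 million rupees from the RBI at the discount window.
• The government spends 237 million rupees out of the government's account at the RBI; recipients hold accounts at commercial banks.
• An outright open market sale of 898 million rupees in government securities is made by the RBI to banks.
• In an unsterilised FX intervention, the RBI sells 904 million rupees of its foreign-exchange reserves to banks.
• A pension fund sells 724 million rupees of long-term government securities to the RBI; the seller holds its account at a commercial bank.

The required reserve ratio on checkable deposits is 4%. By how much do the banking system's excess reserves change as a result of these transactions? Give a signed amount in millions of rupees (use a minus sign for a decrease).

Discount-window loan 842 million rupees: reserves +842M, deposits 0.
Government spending 237 million rupees: reserves +237M, deposits +237M.
OMO sale (to banks) 898 million rupees: reserves −898M, deposits 0.
FX sale 904 million rupees: reserves −904M, deposits 0.
Asset purchase (from non-banks) 724 million rupees: reserves +724M, deposits +724M.
Totals: Δreserves = +1M, Δdeposits = +961M.
Δrequired reserves = 4% × +961M = +38.44M.
Δexcess reserves = Δreserves − Δrequired = +1M − (+38.44M) = -37.44 million.

-37.44 million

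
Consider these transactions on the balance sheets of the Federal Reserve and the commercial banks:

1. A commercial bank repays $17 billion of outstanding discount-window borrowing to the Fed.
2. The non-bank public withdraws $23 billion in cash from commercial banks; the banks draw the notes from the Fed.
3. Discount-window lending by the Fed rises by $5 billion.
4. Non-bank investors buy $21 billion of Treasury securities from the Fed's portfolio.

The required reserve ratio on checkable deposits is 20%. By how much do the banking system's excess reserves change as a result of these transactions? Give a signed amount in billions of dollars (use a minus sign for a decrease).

Discount-window repayment $17 billion: reserves −$17B, deposits 0.
Currency withdrawal $23 billion: reserves −$23B, deposits −$23B.
Discount-window loan $5 billion: reserves +$5B, deposits 0.
Asset sale (to non-banks) $21 billion: reserves −$21B, deposits −$21B.
Totals: Δreserves = −$56B, Δdeposits = −$44B.
Δrequired reserves = 20% × −$44B = −$8.8B.
Δexcess reserves = Δreserves − Δrequired = −$56B − (−$8.8B) = -$47.2 billion.

-$47.2 billion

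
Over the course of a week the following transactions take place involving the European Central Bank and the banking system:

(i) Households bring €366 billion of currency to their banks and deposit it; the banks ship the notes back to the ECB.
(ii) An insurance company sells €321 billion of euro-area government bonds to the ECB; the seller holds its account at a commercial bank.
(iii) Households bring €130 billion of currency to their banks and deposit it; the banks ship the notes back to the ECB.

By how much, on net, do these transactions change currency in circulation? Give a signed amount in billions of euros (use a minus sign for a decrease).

-€496 billion

ECB balance sheet:
  Assets:      Securities +€321B
  Liabilities: Bank reserves +€817B, Currency in circulation −€496B
Commercial banking system:
  Assets:      Reserves at CB +€817B
  Liabilities: Checkable deposits +€817B
So the change in currency in circulation is -€496 billion.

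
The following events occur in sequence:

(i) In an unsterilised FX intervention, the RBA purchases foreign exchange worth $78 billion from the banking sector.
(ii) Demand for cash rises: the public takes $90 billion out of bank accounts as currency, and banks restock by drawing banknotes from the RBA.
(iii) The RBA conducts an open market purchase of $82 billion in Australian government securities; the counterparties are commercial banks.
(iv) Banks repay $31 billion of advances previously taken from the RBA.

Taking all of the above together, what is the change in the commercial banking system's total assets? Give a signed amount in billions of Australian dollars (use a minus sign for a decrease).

-$121 billion

FX purchase $78 billion: just an asset swap on bank balance sheets → 0.
Currency withdrawal $90 billion: bank balance sheets shrink → −$90B.
OMO purchase (from banks) $82 billion: just an asset swap on bank balance sheets → 0.
Discount-window repayment $31 billion: bank balance sheets shrink → −$31B.
Net: 0 − 90 + 0 − 31 = -$121 billion.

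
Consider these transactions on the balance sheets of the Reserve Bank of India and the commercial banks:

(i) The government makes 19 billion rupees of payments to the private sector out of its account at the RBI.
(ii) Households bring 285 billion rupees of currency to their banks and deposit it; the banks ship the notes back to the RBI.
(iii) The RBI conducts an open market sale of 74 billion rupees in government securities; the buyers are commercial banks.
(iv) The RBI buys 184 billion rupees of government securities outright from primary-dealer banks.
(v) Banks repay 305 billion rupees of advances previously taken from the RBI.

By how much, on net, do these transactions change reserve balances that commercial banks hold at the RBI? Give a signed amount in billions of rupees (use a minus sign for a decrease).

+109 billion

RBI balance sheet:
  Assets:      Securities +110B, Loans to banks −305B
  Liabilities: Bank reserves +109B, Currency in circulation −285B, Government deposits −19B
Commercial banking system:
  Assets:      Reserves at CB +109B, Securities −110B
  Liabilities: Checkable deposits +304B, Borrowings from CB −305B
So the change in reserve balances that commercial banks hold at the RBI is +109 billion.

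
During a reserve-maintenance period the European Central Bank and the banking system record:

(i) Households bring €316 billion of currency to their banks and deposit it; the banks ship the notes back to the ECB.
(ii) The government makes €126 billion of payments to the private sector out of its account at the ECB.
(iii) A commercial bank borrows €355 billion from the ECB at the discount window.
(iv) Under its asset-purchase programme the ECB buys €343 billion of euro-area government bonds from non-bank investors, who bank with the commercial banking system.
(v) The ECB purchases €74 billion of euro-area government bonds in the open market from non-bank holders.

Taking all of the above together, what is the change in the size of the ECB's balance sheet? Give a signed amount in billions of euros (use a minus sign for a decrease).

Currency deposit €316 billion: only the composition of liabilities changes → 0.
Government spending €126 billion: only the composition of liabilities changes → 0.
Discount-window loan €355 billion: an ECB asset is acquired → +€355B.
Asset purchase (from non-banks) €343 billion: an ECB asset is acquired → +€343B.
Asset purchase (from non-banks) €74 billion: an ECB asset is acquired → +€74B.
Net: 0 + 0 + 355 + 343 + 74 = +€772 billion.

+€772 billion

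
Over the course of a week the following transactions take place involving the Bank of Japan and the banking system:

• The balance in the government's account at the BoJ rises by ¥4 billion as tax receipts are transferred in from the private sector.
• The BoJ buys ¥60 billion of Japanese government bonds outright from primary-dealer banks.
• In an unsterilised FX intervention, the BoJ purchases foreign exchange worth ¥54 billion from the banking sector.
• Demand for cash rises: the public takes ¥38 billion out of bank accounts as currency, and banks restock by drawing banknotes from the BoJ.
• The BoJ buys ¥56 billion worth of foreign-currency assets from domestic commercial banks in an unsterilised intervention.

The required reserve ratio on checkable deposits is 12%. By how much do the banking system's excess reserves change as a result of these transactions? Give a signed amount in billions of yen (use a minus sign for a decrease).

+¥133.04 billion

Government account inflow ¥4 billion: reserves −¥4B, deposits −¥4B.
OMO purchase (from banks) ¥60 billion: reserves +¥60B, deposits 0.
FX purchase ¥54 billion: reserves +¥54B, deposits 0.
Currency withdrawal ¥38 billion: reserves −¥38B, deposits −¥38B.
FX purchase ¥56 billion: reserves +¥56B, deposits 0.
Totals: Δreserves = +¥128B, Δdeposits = −¥42B.
Δrequired reserves = 12% × −¥42B = −¥5.04B.
Δexcess reserves = Δreserves − Δrequired = +¥128B − (−¥5.04B) = +¥133.04 billion.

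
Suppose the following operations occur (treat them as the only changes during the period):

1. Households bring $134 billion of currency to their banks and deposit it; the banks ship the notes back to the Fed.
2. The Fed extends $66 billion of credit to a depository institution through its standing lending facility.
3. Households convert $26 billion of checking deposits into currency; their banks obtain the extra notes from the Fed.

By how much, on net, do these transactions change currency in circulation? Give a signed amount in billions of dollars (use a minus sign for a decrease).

Currency deposit $134 billion: notes return to the central bank → −$134B.
Discount-window loan $66 billion: no currency enters or leaves circulation → 0.
Currency withdrawal $26 billion: notes leave the central bank → +$26B.
Net: −134 + 0 + 26 = -$108 billion.

-$108 billion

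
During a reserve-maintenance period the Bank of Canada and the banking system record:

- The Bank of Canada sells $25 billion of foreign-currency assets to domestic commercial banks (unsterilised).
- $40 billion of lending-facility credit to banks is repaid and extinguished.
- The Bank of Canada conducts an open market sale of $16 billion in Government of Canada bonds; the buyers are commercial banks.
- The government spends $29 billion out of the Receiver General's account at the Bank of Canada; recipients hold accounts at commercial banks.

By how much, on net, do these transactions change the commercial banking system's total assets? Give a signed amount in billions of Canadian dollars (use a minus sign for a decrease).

-$11 billion

FX sale $25 billion: just an asset swap on bank balance sheets → 0.
Discount-window repayment $40 billion: bank balance sheets shrink → −$40B.
OMO sale (to banks) $16 billion: just an asset swap on bank balance sheets → 0.
Government spending $29 billion: bank balance sheets expand → +$29B.
Net: 0 − 40 + 0 + 29 = -$11 billion.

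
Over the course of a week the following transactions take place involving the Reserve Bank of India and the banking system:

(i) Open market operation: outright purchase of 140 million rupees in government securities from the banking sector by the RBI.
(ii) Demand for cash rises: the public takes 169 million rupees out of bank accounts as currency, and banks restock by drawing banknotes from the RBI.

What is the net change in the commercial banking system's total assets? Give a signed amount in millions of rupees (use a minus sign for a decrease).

OMO purchase (from banks) 140 million rupees: just an asset swap on bank balance sheets → 0.
Currency withdrawal 169 million rupees: bank balance sheets shrink → −169M.
Net: 0 − 169 = -169 million.

-169 million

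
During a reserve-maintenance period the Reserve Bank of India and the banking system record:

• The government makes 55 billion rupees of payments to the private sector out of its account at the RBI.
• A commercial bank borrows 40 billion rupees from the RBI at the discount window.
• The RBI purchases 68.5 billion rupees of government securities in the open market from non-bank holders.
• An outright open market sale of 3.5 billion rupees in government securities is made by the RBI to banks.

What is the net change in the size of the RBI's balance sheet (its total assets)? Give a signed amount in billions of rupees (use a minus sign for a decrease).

RBI balance sheet:
  Assets:      Securities +65B, Loans to banks +40B
  Liabilities: Bank reserves +160B, Government deposits −55B
Commercial banking system:
  Assets:      Reserves at CB +160B, Securities +3.5B
  Liabilities: Checkable deposits +123.5B, Borrowings from CB +40B
Change in total RBI assets = +105 billion.

+105 billion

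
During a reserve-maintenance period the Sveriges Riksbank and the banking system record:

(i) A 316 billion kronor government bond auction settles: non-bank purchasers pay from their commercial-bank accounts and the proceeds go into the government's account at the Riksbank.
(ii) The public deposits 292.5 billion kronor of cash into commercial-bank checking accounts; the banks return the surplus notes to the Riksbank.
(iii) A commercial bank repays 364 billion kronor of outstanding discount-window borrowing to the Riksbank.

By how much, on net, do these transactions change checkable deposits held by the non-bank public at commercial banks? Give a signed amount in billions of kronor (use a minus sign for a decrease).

-23.5 billion

Government account inflow 316 billion kronor: non-bank counterparties' bank balances fall → −316B.
Currency deposit 292.5 billion kronor: non-bank counterparties' bank balances rise → +292.5B.
Discount-window repayment 364 billion kronor: the counterparty is a bank, so public deposits are unchanged → 0.
Net: −316 + 292.5 + 0 = -23.5 billion.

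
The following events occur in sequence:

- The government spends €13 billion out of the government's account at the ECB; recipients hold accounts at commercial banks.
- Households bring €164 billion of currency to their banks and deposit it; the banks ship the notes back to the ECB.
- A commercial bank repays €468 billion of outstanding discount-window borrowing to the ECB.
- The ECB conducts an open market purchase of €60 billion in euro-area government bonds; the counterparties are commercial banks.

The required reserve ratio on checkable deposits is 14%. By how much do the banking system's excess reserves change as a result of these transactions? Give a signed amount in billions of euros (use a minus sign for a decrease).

Government spending €13 billion: reserves +€13B, deposits +€13B.
Currency deposit €164 billion: reserves +€164B, deposits +€164B.
Discount-window repayment €468 billion: reserves −€468B, deposits 0.
OMO purchase (from banks) €60 billion: reserves +€60B, deposits 0.
Totals: Δreserves = −€231B, Δdeposits = +€177B.
Δrequired reserves = 14% × +€177B = +€24.78B.
Δexcess reserves = Δreserves − Δrequired = −€231B − (+€24.78B) = -€255.78 billion.

-€255.78 billion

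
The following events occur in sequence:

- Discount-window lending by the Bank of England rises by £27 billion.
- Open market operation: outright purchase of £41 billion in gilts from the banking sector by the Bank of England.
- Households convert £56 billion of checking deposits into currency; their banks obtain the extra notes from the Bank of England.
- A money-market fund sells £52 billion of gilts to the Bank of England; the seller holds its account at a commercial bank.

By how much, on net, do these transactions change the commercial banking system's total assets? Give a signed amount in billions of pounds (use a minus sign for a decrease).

Bank of England balance sheet:
  Assets:      Securities +£93B, Loans to banks +£27B
  Liabilities: Bank reserves +£64B, Currency in circulation +£56B
Commercial banking system:
  Assets:      Reserves at CB +£64B, Securities −£41B
  Liabilities: Checkable deposits −£4B, Borrowings from CB +£27B
Change in total bank assets = +£23 billion.

+£23 billion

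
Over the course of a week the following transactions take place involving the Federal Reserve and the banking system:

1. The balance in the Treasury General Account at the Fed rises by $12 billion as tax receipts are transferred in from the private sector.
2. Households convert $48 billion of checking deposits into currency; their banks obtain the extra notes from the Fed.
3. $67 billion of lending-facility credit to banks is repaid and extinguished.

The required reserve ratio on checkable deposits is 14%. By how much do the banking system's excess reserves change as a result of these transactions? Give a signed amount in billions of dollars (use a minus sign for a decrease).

-$118.6 billion

Government account inflow $12 billion: reserves −$12B, deposits −$12B.
Currency withdrawal $48 billion: reserves −$48B, deposits −$48B.
Discount-window repayment $67 billion: reserves −$67B, deposits 0.
Totals: Δreserves = −$127B, Δdeposits = −$60B.
Δrequired reserves = 14% × −$60B = −$8.4B.
Δexcess reserves = Δreserves − Δrequired = −$127B − (−$8.4B) = -$118.6 billion.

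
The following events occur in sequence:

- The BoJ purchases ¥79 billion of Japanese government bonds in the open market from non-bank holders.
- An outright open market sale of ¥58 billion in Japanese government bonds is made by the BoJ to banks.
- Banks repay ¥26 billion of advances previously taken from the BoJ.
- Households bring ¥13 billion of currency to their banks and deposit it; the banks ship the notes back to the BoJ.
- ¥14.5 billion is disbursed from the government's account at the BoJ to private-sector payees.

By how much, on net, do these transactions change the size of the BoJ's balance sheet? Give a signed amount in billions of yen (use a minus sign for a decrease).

-¥5 billion

BoJ balance sheet:
  Assets:      Securities +¥21B, Loans to banks −¥26B
  Liabilities: Bank reserves +¥22.5B, Currency in circulation −¥13B, Government deposits −¥14.5B
Commercial banking system:
  Assets:      Reserves at CB +¥22.5B, Securities +¥58B
  Liabilities: Checkable deposits +¥106.5B, Borrowings from CB −¥26B
Change in total BoJ assets = -¥5 billion.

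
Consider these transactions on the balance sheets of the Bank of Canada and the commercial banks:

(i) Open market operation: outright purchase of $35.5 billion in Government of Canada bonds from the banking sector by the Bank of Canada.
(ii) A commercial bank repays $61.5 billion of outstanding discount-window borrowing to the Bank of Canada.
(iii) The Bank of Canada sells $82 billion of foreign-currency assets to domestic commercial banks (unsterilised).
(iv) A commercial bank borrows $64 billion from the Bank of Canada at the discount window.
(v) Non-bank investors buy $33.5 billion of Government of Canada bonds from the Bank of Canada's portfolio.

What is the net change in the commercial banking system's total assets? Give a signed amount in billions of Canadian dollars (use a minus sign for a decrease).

OMO purchase (from banks) $35.5 billion: just an asset swap on bank balance sheets → 0.
Discount-window repayment $61.5 billion: bank balance sheets shrink → −$61.5B.
FX sale $82 billion: just an asset swap on bank balance sheets → 0.
Discount-window loan $64 billion: bank balance sheets expand → +$64B.
Asset sale (to non-banks) $33.5 billion: bank balance sheets shrink → −$33.5B.
Net: 0 − 61.5 + 0 + 64 − 33.5 = -$31 billion.

-$31 billion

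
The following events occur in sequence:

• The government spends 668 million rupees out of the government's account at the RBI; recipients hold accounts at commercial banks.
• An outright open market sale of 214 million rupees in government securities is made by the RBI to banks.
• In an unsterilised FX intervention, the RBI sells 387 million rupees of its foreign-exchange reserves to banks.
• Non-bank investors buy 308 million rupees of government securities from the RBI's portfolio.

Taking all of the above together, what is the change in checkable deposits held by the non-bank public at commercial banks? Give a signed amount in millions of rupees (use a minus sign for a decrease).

Government spending 668 million rupees: non-bank counterparties' bank balances rise → +668M.
OMO sale (to banks) 214 million rupees: the counterparty is a bank, so public deposits are unchanged → 0.
FX sale 387 million rupees: the counterparty is a bank, so public deposits are unchanged → 0.
Asset sale (to non-banks) 308 million rupees: non-bank counterparties' bank balances fall → −308M.
Net: 668 + 0 + 0 − 308 = +360 million.

+360 million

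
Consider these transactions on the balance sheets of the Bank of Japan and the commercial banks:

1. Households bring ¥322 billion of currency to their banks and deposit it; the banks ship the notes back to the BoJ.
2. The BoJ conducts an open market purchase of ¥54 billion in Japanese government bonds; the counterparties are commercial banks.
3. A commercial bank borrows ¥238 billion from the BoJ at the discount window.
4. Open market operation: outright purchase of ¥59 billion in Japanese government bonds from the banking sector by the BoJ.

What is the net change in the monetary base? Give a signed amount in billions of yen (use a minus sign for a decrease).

Currency deposit ¥322 billion: just a shift between currency and reserves — both are base money → 0.
OMO purchase (from banks) ¥54 billion: BoJ balance sheet expands → +¥54B.
Discount-window loan ¥238 billion: BoJ balance sheet expands → +¥238B.
OMO purchase (from banks) ¥59 billion: BoJ balance sheet expands → +¥59B.
Net: 0 + 54 + 238 + 59 = +¥351 billion.

+¥351 billion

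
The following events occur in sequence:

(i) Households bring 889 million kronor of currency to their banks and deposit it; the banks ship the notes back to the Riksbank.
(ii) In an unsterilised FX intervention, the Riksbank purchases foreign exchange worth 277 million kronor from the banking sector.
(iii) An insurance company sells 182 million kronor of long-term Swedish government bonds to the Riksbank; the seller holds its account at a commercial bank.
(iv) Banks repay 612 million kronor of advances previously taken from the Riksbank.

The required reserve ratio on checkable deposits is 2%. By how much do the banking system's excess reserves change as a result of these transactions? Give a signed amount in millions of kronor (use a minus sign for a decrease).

Currency deposit 889 million kronor: reserves +889M, deposits +889M.
FX purchase 277 million kronor: reserves +277M, deposits 0.
Asset purchase (from non-banks) 182 million kronor: reserves +182M, deposits +182M.
Discount-window repayment 612 million kronor: reserves −612M, deposits 0.
Totals: Δreserves = +736M, Δdeposits = +1071M.
Δrequired reserves = 2% × +1071M = +21.42M.
Δexcess reserves = Δreserves − Δrequired = +736M − (+21.42M) = +714.58 million.

+714.58 million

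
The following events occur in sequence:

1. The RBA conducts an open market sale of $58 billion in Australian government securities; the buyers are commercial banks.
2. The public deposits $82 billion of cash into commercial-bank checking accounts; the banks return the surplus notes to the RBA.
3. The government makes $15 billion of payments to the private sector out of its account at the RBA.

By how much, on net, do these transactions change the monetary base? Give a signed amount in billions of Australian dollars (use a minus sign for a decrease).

OMO sale (to banks) $58 billion: RBA balance sheet contracts → −$58B.
Currency deposit $82 billion: just a shift between currency and reserves — both are base money → 0.
Government spending $15 billion: a non-base liability converts back to reserves → +$15B.
Net: −58 + 0 + 15 = -$43 billion.

-$43 billion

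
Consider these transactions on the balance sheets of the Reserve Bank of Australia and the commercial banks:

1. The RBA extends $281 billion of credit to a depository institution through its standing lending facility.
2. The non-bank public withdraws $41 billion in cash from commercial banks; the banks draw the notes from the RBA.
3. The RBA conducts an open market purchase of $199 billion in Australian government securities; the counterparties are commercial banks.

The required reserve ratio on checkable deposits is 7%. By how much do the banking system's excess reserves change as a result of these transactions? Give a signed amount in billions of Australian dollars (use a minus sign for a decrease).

Discount-window loan $281 billion: reserves +$281B, deposits 0.
Currency withdrawal $41 billion: reserves −$41B, deposits −$41B.
OMO purchase (from banks) $199 billion: reserves +$199B, deposits 0.
Totals: Δreserves = +$439B, Δdeposits = −$41B.
Δrequired reserves = 7% × −$41B = −$2.87B.
Δexcess reserves = Δreserves − Δrequired = +$439B − (−$2.87B) = +$441.87 billion.

+$441.87 billion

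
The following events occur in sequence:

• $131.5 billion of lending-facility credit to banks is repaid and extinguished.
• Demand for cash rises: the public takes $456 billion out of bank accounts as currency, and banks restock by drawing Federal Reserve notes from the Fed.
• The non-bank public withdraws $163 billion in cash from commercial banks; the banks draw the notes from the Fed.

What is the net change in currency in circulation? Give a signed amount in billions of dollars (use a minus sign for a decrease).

+$619 billion

Fed balance sheet:
  Assets:      Loans to banks −$131.5B
  Liabilities: Bank reserves −$750.5B, Currency in circulation +$619B
So the change in currency in circulation is +$619 billion.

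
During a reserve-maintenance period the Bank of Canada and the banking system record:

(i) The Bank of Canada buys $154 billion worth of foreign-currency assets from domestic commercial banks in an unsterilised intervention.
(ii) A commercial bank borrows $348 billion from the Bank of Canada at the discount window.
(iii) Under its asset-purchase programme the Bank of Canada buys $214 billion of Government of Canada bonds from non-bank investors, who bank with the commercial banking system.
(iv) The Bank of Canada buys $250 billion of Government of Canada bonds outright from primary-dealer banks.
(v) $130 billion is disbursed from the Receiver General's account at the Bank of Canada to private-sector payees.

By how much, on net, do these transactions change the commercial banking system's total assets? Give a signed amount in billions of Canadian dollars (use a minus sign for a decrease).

FX purchase $154 billion: just an asset swap on bank balance sheets → 0.
Discount-window loan $348 billion: bank balance sheets expand → +$348B.
Asset purchase (from non-banks) $214 billion: bank balance sheets expand → +$214B.
OMO purchase (from banks) $250 billion: just an asset swap on bank balance sheets → 0.
Government spending $130 billion: bank balance sheets expand → +$130B.
Net: 0 + 348 + 214 + 0 + 130 = +$692 billion.

+$692 billion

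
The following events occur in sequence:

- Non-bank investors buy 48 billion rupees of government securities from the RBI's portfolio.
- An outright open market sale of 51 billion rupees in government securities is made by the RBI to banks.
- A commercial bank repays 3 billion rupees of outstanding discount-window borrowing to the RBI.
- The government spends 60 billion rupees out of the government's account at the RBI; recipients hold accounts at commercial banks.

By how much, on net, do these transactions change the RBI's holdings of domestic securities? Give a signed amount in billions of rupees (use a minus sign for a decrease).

RBI balance sheet:
  Assets:      Securities −99B, Loans to banks −3B
  Liabilities: Bank reserves −42B, Government deposits −60B
Commercial banking system:
  Assets:      Reserves at CB −42B, Securities +51B
  Liabilities: Checkable deposits +12B, Borrowings from CB −3B
So the change in the RBI's holdings of domestic securities is -99 billion.

-99 billion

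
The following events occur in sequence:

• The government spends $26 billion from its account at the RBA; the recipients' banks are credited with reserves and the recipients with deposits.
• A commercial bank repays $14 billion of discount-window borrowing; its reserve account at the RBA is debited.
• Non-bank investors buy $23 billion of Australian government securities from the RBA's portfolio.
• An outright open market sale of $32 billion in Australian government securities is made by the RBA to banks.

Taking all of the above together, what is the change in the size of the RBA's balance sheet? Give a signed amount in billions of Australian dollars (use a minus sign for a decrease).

RBA balance sheet:
  Assets:      Securities −$55B, Loans to banks −$14B
  Liabilities: Bank reserves −$43B, Government deposits −$26B
Commercial banking system:
  Assets:      Reserves at CB −$43B, Securities +$32B
  Liabilities: Checkable deposits +$3B, Borrowings from CB −$14B
Change in total RBA assets = -$69 billion.

-$69 billion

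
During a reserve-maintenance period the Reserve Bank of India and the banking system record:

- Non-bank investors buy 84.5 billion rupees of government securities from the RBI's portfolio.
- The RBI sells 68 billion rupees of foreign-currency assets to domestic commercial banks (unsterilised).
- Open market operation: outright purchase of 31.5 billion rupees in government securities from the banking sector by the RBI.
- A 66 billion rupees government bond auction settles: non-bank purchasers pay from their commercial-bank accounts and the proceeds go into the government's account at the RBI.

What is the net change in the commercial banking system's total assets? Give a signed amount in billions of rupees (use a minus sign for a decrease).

Asset sale (to non-banks) 84.5 billion rupees: bank balance sheets shrink → −84.5B.
FX sale 68 billion rupees: just an asset swap on bank balance sheets → 0.
OMO purchase (from banks) 31.5 billion rupees: just an asset swap on bank balance sheets → 0.
Government account inflow 66 billion rupees: bank balance sheets shrink → −66B.
Net: −84.5 + 0 + 0 − 66 = -150.5 billion.

-150.5 billion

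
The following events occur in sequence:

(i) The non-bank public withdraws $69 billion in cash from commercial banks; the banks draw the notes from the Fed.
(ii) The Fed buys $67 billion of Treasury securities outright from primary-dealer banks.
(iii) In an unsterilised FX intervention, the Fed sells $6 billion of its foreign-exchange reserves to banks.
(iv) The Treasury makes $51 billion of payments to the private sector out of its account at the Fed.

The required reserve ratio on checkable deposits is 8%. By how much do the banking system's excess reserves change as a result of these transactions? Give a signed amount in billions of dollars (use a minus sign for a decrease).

+$44.44 billion

Currency withdrawal $69 billion: reserves −$69B, deposits −$69B.
OMO purchase (from banks) $67 billion: reserves +$67B, deposits 0.
FX sale $6 billion: reserves −$6B, deposits 0.
Government spending $51 billion: reserves +$51B, deposits +$51B.
Totals: Δreserves = +$43B, Δdeposits = −$18B.
Δrequired reserves = 8% × −$18B = −$1.44B.
Δexcess reserves = Δreserves − Δrequired = +$43B − (−$1.44B) = +$44.44 billion.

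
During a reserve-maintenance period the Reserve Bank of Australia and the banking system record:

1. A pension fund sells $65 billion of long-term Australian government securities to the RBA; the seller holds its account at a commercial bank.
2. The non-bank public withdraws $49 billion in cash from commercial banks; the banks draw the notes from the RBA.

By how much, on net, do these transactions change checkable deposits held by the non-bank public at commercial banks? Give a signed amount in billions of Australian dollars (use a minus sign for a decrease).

+$16 billion

RBA balance sheet:
  Assets:      Securities +$65B
  Liabilities: Bank reserves +$16B, Currency in circulation +$49B
Commercial banking system:
  Assets:      Reserves at CB +$16B
  Liabilities: Checkable deposits +$16B
So the change in checkable deposits held by the non-bank public at commercial banks is +$16 billion.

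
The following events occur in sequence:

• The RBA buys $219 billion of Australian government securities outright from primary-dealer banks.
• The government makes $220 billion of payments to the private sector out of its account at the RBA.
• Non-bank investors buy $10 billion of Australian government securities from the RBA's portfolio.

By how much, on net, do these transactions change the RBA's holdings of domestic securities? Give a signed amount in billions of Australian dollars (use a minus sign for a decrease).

+$209 billion

RBA balance sheet:
  Assets:      Securities +$209B
  Liabilities: Bank reserves +$429B, Government deposits −$220B
Commercial banking system:
  Assets:      Reserves at CB +$429B, Securities −$219B
  Liabilities: Checkable deposits +$210B
So the change in the RBA's holdings of domestic securities is +$209 billion.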